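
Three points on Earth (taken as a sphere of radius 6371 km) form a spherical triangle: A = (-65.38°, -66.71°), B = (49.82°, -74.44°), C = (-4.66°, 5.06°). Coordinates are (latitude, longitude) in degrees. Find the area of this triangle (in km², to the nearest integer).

65784476 km²

Side lengths (central angles): a = 1.5157, b = 1.3656, c = 2.0133 rad; semiperimeter s = 2.4473.
By l'Huilier's theorem, tan(E/4) = √[tan(s/2) tan((s−a)/2) tan((s−b)/2) tan((s−c)/2)], giving spherical excess E = 1.6207 rad.
Area = E·R² = 1.6207 × (6371)² ≈ 65784476 km².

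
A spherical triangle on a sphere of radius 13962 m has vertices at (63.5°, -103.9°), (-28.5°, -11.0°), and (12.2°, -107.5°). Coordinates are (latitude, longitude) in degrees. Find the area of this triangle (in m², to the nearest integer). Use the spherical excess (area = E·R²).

Side lengths (central angles): a = 1.7702, b = 0.8965, c = 2.0341 rad; semiperimeter s = 2.3503.
By l'Huilier's theorem, tan(E/4) = √[tan(s/2) tan((s−a)/2) tan((s−b)/2) tan((s−c)/2)], giving spherical excess E = 1.2330 rad.
Area = E·R² = 1.2330 × (13962)² ≈ 240361962 m².

240361962 m²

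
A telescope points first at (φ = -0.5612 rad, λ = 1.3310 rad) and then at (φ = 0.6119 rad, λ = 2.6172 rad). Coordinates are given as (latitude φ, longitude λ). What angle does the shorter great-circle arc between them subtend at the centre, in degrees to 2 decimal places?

Let φ₁ = -0.5612 rad, φ₂ = 0.6119 rad, and Δλ = 1.2862 rad.
Haversine: a = sin²(Δφ/2) + cos φ₁ cos φ₂ sin²(Δλ/2) = 0.3064 + (0.8466)(0.8186)(0.3596) = 0.55557.
Central angle c = 2·arcsin(√a) = 1.68216 rad.
So the angular separation is 96.38°.

96.38°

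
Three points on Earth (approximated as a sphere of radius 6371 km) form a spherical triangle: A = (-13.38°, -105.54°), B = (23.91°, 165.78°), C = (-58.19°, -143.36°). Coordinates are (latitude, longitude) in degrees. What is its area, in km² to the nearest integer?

Side lengths (central angles): a = 1.6111, b = 0.9251, c = 1.6442 rad; semiperimeter s = 2.0902.
By l'Huilier's theorem, tan(E/4) = √[tan(s/2) tan((s−a)/2) tan((s−b)/2) tan((s−c)/2)], giving spherical excess E = 0.9829 rad.
Area = E·R² = 0.9829 × (6371)² ≈ 39895421 km².

39895421 km²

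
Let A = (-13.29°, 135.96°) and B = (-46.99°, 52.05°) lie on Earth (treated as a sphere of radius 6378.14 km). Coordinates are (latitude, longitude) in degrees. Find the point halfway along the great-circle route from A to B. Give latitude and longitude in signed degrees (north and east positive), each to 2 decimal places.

-37.64°, 102.99°

The central angle between A and B is δ = 1.3299 rad.
With f = 0.5, the slerp weights are sin((1−f)δ)/sin δ = 0.6354 and sin(fδ)/sin δ = 0.6354.
Weighted sum of the unit vectors: (0.6354)·(-0.6996,0.6765,-0.2299) + (0.6354)·(0.4195,0.5379,-0.7312) = (-0.1780, 0.7716, -0.6107).
Converting back: φ = atan2(z, √(x²+y²)) = -37.64°, λ = atan2(y, x) = 102.99°.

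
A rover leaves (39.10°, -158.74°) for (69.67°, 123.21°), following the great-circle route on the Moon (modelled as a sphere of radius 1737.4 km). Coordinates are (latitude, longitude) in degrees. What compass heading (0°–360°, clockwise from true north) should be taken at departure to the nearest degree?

With φ₁ = 0.6824, φ₂ = 1.2160, Δλ = -1.3622 rad, the forward-azimuth formula gives
θ = atan2( sin Δλ cos φ₂ , cos φ₁ sin φ₂ − sin φ₁ cos φ₂ cos Δλ ) = atan2(-0.3399, 0.6823) = -26.48°.
Adding 360° brings this into [0°, 360°): 334°.

334°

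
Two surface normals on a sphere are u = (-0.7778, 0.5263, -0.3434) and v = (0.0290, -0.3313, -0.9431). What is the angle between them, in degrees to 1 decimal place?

82.7°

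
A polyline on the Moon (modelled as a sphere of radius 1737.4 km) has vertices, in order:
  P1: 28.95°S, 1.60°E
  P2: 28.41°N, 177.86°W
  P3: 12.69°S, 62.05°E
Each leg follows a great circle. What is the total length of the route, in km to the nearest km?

Leg P1→P2: central angle 3.1291 rad, distance 5436.4 km.
Leg P2→P3: central angle 2.1350 rad, distance 3709.3 km.
Total: 5436.4 + 3709.3 ≈ 9146 km.

9146 km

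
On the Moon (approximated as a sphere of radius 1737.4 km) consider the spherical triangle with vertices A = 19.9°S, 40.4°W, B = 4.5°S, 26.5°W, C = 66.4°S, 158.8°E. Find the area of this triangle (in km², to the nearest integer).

779454 km²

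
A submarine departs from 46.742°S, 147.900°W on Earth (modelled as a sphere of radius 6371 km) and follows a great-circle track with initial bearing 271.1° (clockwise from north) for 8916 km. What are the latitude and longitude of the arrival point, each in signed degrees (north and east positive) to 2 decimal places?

-6.38°, 129.65°

Angular distance δ = d/R = 8916/6371 = 1.39947 rad; initial bearing θ = 4.7316 rad.
sin φ₂ = sin φ₁ cos δ + cos φ₁ sin δ cos θ = (-0.7283)(0.1705) + (0.6853)(0.9854)(0.0192) = -0.1112, so φ₂ = -6.38°.
Δλ = atan2(sin θ sin δ cos φ₁, cos δ − sin φ₁ sin φ₂) = atan2(-0.6751, 0.0895) = -82.448°.
λ₂ = -147.900° − 82.448° = -230.35° → 129.65° after wrapping to (−180°, 180°].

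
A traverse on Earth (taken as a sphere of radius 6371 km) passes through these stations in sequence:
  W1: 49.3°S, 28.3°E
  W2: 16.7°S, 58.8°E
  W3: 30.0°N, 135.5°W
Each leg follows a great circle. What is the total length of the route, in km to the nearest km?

Leg W1→W2: central angle 0.7136 rad, distance 4546.2 km.
Leg W2→W3: central angle 2.8161 rad, distance 17941.1 km.
Total: 4546.2 + 17941.1 ≈ 22487 km.

22487 km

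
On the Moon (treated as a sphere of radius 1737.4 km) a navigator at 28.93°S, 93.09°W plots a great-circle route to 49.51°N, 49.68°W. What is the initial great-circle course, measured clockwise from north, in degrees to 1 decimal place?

Δλ = 43.410° = 0.7576 rad.
y = sin Δλ · cos φ₂ = (0.6872)(0.6493) = 0.4462
x = cos φ₁ sin φ₂ − sin φ₁ cos φ₂ cos Δλ = (0.8752)(0.7605) − (-0.4837)(0.6493)(0.7265) = 0.8938
θ = atan2(y, x) = 26.53°, so the bearing is 26.5°.

26.5°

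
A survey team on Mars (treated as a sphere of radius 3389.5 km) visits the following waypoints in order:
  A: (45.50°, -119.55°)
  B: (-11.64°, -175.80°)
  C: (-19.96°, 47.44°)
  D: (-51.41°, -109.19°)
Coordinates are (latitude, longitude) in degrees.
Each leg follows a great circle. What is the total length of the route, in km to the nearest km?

18280 km

Leg A→B: central angle 1.3310 rad, distance 4511.5 km.
Leg B→C: central angle 2.2165 rad, distance 7512.9 km.
Leg C→D: central angle 1.8456 rad, distance 6255.7 km.
Total: 4511.5 + 7512.9 + 6255.7 ≈ 18280 km.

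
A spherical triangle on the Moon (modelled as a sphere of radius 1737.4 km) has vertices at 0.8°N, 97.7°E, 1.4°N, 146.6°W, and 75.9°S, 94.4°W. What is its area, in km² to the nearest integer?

Side lengths (central angles): a = 1.4449, b = 1.8253, c = 2.0188 rad; semiperimeter s = 2.6445.
By l'Huilier's theorem, tan(E/4) = √[tan(s/2) tan((s−a)/2) tan((s−b)/2) tan((s−c)/2)], giving spherical excess E = 2.2058 rad.
Area = E·R² = 2.2058 × (1737.4)² ≈ 6658383 km².

6658383 km²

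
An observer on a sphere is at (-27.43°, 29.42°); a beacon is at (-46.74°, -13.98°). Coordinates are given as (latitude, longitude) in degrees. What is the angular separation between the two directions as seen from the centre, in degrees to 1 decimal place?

In radians: φ₁ = -0.4787, φ₂ = -0.8158, Δλ = -43.400° = -0.7575 rad.
cos c = sin φ₁ sin φ₂ + cos φ₁ cos φ₂ cos Δλ = (-0.4607)(-0.7283) + (0.8876)(0.6853)(0.7266) = 0.77743,
so c = arccos(0.77743) = 0.68023 rad.
So the angular separation is 39.0°.

39.0°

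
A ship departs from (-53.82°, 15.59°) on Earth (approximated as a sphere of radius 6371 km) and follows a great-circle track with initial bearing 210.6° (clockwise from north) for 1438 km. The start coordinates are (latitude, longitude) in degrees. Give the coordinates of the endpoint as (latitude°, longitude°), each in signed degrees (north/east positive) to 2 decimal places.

-64.21°, 0.41°

Angular distance δ = d/R = 1438/6371 = 0.22571 rad; initial bearing θ = 3.6757 rad.
sin φ₂ = sin φ₁ cos δ + cos φ₁ sin δ cos θ = (-0.8072)(0.9746) + (0.5903)(0.2238)(-0.8607) = -0.9004, so φ₂ = -64.21°.
Δλ = atan2(sin θ sin δ cos φ₁, cos δ − sin φ₁ sin φ₂) = atan2(-0.0673, 0.2479) = -15.181°.
λ₂ = 15.590° − 15.181° = 0.41°.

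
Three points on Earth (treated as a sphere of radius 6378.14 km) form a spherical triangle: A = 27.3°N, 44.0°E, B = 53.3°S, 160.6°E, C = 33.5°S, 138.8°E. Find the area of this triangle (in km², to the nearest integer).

19848085 km²

Side lengths (central angles): a = 0.4388, b = 1.8914, c = 2.2212 rad; semiperimeter s = 2.2757.
By l'Huilier's theorem, tan(E/4) = √[tan(s/2) tan((s−a)/2) tan((s−b)/2) tan((s−c)/2)], giving spherical excess E = 0.4879 rad.
Area = E·R² = 0.4879 × (6378.14)² ≈ 19848085 km².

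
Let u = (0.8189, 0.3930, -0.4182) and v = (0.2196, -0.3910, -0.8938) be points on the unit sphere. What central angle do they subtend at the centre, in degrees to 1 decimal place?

66.4°

u·v = 0.4000; |u| = 1.0000, |v| = 1.0000.
cos θ = (u·v)/(|u||v|) = 0.4000, so θ = 66.4°.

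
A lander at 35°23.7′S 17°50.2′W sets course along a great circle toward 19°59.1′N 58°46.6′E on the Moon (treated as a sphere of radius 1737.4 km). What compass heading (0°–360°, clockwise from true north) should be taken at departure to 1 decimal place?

With φ₁ = -0.6178, φ₂ = 0.3488, Δλ = 1.3372 rad, the forward-azimuth formula gives
θ = atan2( sin Δλ cos φ₂ , cos φ₁ sin φ₂ − sin φ₁ cos φ₂ cos Δλ ) = atan2(0.9142, 0.4046) = 66.13°.
So the initial bearing is 66.1°.

66.1°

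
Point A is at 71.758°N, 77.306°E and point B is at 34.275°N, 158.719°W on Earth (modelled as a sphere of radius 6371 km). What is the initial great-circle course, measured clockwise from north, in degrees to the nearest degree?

With φ₁ = 1.2524, φ₂ = 0.5982, Δλ = 2.1638 rad, the forward-azimuth formula gives
θ = atan2( sin Δλ cos φ₂ , cos φ₁ sin φ₂ − sin φ₁ cos φ₂ cos Δλ ) = atan2(0.6853, 0.6149) = 48.10°.
So the initial bearing is 48°.

48°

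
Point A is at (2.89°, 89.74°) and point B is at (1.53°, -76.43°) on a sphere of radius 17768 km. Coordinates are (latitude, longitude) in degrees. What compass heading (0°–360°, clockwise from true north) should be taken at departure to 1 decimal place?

With φ₁ = 0.0504, φ₂ = 0.0267, Δλ = -2.9002 rad, the forward-azimuth formula gives
θ = atan2( sin Δλ cos φ₂ , cos φ₁ sin φ₂ − sin φ₁ cos φ₂ cos Δλ ) = atan2(-0.2390, 0.0756) = -72.44°.
Adding 360° brings this into [0°, 360°): 287.6°.

287.6°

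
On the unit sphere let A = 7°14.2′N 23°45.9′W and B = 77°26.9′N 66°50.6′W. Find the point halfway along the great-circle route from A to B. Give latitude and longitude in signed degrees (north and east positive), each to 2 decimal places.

Central angle δ = 1.2866 rad. Interpolating on the sphere with fraction f = 0.5:
P = [sin((1−f)δ)·A + sin(fδ)·B] / sin δ = 0.6249·A + 0.6249·B in Cartesian coordinates,
giving P = (0.6208, -0.3747, 0.6887), i.e. latitude 43.53°, longitude -31.11°.

43.53°, -31.11°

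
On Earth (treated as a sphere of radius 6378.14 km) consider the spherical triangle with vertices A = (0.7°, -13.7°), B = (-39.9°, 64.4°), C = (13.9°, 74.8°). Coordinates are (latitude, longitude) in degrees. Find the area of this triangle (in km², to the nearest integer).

34929675 km²

Side lengths (central angles): a = 0.9541, b = 1.5424, c = 1.4199 rad; semiperimeter s = 1.9582.
By l'Huilier's theorem, tan(E/4) = √[tan(s/2) tan((s−a)/2) tan((s−b)/2) tan((s−c)/2)], giving spherical excess E = 0.8586 rad.
Area = E·R² = 0.8586 × (6378.14)² ≈ 34929675 km².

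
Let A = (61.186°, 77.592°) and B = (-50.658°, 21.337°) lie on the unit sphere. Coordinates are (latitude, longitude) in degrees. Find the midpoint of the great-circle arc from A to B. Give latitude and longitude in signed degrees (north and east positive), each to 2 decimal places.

5.95°, 45.30°

The central angle between A and B is δ = 2.1035 rad.
With f = 0.5, the slerp weights are sin((1−f)δ)/sin δ = 1.0080 and sin(fδ)/sin δ = 1.0080.
Weighted sum of the unit vectors: (1.0080)·(0.1036,0.4707,0.8762) + (1.0080)·(0.5905,0.2307,-0.7734) = (0.6996, 0.7070, 0.1036).
Converting back: φ = atan2(z, √(x²+y²)) = 5.95°, λ = atan2(y, x) = 45.30°.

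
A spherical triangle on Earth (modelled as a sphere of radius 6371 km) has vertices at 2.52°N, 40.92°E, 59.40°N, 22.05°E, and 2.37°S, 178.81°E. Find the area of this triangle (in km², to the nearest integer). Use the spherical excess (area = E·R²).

90627669 km²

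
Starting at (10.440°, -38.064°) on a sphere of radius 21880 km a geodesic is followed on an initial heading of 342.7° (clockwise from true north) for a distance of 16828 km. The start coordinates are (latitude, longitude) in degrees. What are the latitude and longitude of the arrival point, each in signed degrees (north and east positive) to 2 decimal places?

Angular distance δ = d/R = 16828/21880 = 0.76910 rad; initial bearing θ = 5.9812 rad.
sin φ₂ = sin φ₁ cos δ + cos φ₁ sin δ cos θ = (0.1812)(0.7185) + (0.9834)(0.6955)(0.9548) = 0.7832, so φ₂ = 51.56°.
Δλ = atan2(sin θ sin δ cos φ₁, cos δ − sin φ₁ sin φ₂) = atan2(-0.2034, 0.5766) = -19.430°.
λ₂ = -38.064° − 19.430° = -57.49°.

51.56°, -57.49°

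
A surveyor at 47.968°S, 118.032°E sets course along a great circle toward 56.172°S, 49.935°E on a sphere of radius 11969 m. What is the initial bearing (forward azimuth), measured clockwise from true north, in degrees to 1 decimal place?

232.1°

Δλ = -68.097° = -1.1885 rad.
y = sin Δλ · cos φ₂ = (-0.9278)(0.5567) = -0.5165
x = cos φ₁ sin φ₂ − sin φ₁ cos φ₂ cos Δλ = (0.6695)(-0.8307) − (-0.7428)(0.5567)(0.3730) = -0.4019
θ = atan2(y, x) = -127.89°; adding 360° gives 232.1°.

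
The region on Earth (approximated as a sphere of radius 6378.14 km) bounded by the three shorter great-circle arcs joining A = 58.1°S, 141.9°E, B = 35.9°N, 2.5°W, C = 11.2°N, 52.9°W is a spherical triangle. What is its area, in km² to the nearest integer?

105933534 km²

Side lengths (central angles): a = 0.9015, b = 2.2997, c = 2.5790 rad; semiperimeter s = 2.8901.
By l'Huilier's theorem, tan(E/4) = √[tan(s/2) tan((s−a)/2) tan((s−b)/2) tan((s−c)/2)], giving spherical excess E = 2.6040 rad.
Area = E·R² = 2.6040 × (6378.14)² ≈ 105933534 km².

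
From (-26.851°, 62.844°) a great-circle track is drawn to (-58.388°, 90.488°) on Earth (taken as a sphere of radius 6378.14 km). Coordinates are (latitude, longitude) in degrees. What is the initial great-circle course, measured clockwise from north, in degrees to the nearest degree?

156°

Δλ = 27.644° = 0.4825 rad.
y = sin Δλ · cos φ₂ = (0.4640)(0.5242) = 0.2432
x = cos φ₁ sin φ₂ − sin φ₁ cos φ₂ cos Δλ = (0.8922)(-0.8516) − (-0.4517)(0.5242)(0.8858) = -0.5501
θ = atan2(y, x) = 156.15°, so the bearing is 156°.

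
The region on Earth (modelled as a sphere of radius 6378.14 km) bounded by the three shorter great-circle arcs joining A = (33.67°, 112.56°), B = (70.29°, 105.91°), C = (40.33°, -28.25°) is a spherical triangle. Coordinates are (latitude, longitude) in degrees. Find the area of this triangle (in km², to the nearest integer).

Side lengths (central angles): a = 1.1261, b = 1.7041, c = 0.6423 rad; semiperimeter s = 1.7363.
By l'Huilier's theorem, tan(E/4) = √[tan(s/2) tan((s−a)/2) tan((s−b)/2) tan((s−c)/2)], giving spherical excess E = 0.2411 rad.
Area = E·R² = 0.2411 × (6378.14)² ≈ 9807291 km².

9807291 km²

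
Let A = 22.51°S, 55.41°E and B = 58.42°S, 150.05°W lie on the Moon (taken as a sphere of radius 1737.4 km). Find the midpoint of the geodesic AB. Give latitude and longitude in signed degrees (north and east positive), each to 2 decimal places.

-67.79°, 81.94°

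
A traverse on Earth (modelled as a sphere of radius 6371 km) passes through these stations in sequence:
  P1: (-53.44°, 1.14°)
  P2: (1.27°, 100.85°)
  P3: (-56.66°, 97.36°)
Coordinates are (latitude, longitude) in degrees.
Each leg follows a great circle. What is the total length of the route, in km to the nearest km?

17212 km

Leg P1→P2: central angle 1.6893 rad, distance 10762.6 km.
Leg P2→P3: central angle 1.0123 rad, distance 6449.2 km.
Total: 10762.6 + 6449.2 ≈ 17212 km.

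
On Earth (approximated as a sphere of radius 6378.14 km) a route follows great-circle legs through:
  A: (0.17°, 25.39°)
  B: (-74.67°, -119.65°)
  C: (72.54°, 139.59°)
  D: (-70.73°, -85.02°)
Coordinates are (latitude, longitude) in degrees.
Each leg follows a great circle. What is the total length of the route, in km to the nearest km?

Leg A→B: central angle 1.7921 rad, distance 11430.5 km.
Leg B→C: central angle 2.7785 rad, distance 17721.5 km.
Leg C→D: central angle 2.9001 rad, distance 18497.0 km.
Total: 11430.5 + 17721.5 + 18497.0 ≈ 47649 km.

47649 km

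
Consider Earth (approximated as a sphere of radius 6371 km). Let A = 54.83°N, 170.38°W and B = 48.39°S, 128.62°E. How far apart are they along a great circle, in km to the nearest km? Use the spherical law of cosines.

In radians: φ₁ = 0.9570, φ₂ = -0.8446, Δλ = -61.000° = -1.0647 rad.
cos c = sin φ₁ sin φ₂ + cos φ₁ cos φ₂ cos Δλ = (0.8174)(-0.7477) + (0.5760)(0.6641)(0.4848) = -0.42575,
so c = arccos(-0.42575) = 2.01059 rad.
Distance = R·c = 6371 × 2.0106 ≈ 12809 km.

12809 km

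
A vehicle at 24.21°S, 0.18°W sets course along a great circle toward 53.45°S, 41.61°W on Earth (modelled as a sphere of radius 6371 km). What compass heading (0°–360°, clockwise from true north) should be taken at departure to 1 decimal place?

With φ₁ = -0.4225, φ₂ = -0.9329, Δλ = -0.7231 rad, the forward-azimuth formula gives
θ = atan2( sin Δλ cos φ₂ , cos φ₁ sin φ₂ − sin φ₁ cos φ₂ cos Δλ ) = atan2(-0.3941, -0.5496) = -144.36°.
Adding 360° brings this into [0°, 360°): 215.6°.

215.6°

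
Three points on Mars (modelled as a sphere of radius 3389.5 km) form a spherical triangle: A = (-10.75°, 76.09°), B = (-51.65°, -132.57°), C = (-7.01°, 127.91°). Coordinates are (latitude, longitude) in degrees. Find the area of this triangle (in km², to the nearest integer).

Side lengths (central angles): a = 1.5769, b = 0.8950, c = 1.9699 rad; semiperimeter s = 2.2209.
By l'Huilier's theorem, tan(E/4) = √[tan(s/2) tan((s−a)/2) tan((s−b)/2) tan((s−c)/2)], giving spherical excess E = 1.0079 rad.
Area = E·R² = 1.0079 × (3389.5)² ≈ 11579940 km².

11579940 km²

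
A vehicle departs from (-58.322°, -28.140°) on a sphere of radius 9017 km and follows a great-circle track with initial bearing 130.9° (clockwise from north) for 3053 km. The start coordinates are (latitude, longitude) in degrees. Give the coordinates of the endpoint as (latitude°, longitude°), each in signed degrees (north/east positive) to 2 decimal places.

-66.48°, 10.84°

Angular distance δ = d/R = 3053/9017 = 0.33858 rad; initial bearing θ = 2.2846 rad.
sin φ₂ = sin φ₁ cos δ + cos φ₁ sin δ cos θ = (-0.8510)(0.9432) + (0.5251)(0.3322)(-0.6547) = -0.9169, so φ₂ = -66.48°.
Δλ = atan2(sin θ sin δ cos φ₁, cos δ − sin φ₁ sin φ₂) = atan2(0.1318, 0.1629) = 38.979°.
λ₂ = -28.140° + 38.979° = 10.84°.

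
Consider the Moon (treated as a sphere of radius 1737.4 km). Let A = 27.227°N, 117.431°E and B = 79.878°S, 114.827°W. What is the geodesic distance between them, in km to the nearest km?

Let φ₁ = 0.4752 rad, φ₂ = -1.3941 rad, and Δλ = 2.2295 rad.
cos c = sin φ₁ sin φ₂ + cos φ₁ cos φ₂ cos Δλ = (0.4575)(-0.9844) + (0.8892)(0.1757)(-0.6121) = -0.54605,
so c = arccos(-0.54605) = 2.14844 rad.
Distance = R·c = 1737.4 × 2.1484 ≈ 3733 km.

3733 km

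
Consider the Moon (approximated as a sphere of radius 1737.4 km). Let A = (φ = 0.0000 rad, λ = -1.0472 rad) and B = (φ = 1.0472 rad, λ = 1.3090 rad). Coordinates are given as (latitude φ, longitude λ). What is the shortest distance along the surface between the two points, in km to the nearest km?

With latitudes φ₁ = 0.000°, φ₂ = 60.000° and longitude difference Δλ = 135.000°:
Haversine: a = sin²(Δφ/2) + cos φ₁ cos φ₂ sin²(Δλ/2) = 0.2500 + (1.0000)(0.5000)(0.8536) = 0.67678.
Central angle c = 2·arcsin(√a) = 1.93216 rad.
Distance = R·c = 1737.4 × 1.9322 ≈ 3357 km.

3357 km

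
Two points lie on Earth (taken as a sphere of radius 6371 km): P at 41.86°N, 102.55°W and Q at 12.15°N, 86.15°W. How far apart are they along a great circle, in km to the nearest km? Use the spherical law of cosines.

3666 km

In radians: φ₁ = 0.7306, φ₂ = 0.2121, Δλ = 16.400° = 0.2862 rad.
cos c = sin φ₁ sin φ₂ + cos φ₁ cos φ₂ cos Δλ = (0.6673)(0.2105) + (0.7448)(0.9776)(0.9593) = 0.83892,
so c = arccos(0.83892) = 0.57550 rad.
Distance = R·c = 6371 × 0.5755 ≈ 3666 km.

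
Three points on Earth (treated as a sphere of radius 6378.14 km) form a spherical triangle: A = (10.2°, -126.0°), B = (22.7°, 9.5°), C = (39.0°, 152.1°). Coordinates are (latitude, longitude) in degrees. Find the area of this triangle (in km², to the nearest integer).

96359741 km²

Side lengths (central angles): a = 1.9036, b = 1.3498, c = 2.1886 rad; semiperimeter s = 2.7210.
By l'Huilier's theorem, tan(E/4) = √[tan(s/2) tan((s−a)/2) tan((s−b)/2) tan((s−c)/2)], giving spherical excess E = 2.3687 rad.
Area = E·R² = 2.3687 × (6378.14)² ≈ 96359741 km².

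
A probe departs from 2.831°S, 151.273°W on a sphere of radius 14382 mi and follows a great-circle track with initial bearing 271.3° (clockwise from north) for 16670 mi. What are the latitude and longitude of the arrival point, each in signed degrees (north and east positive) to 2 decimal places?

0.06°, 142.35°

Angular distance δ = d/R = 16670/14382 = 1.15909 rad; initial bearing θ = 4.7351 rad.
sin φ₂ = sin φ₁ cos δ + cos φ₁ sin δ cos θ = (-0.0494)(0.4002) + (0.9988)(0.9164)(0.0227) = 0.0010, so φ₂ = 0.06°.
Δλ = atan2(sin θ sin δ cos φ₁, cos δ − sin φ₁ sin φ₂) = atan2(-0.9151, 0.4002) = -66.377°.
λ₂ = -151.273° − 66.377° = -217.65° → 142.35° after wrapping to (−180°, 180°].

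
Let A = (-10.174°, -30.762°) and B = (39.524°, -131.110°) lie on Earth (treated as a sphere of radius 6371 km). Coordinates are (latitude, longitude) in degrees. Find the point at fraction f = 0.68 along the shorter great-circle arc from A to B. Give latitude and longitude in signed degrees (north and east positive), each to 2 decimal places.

The central angle between A and B is δ = 1.8222 rad.
With f = 0.68, the slerp weights are sin((1−f)δ)/sin δ = 0.5685 and sin(fδ)/sin δ = 0.9762.
Weighted sum of the unit vectors: (0.5685)·(0.8458,-0.5034,-0.1766) + (0.9762)·(-0.5072,-0.5812,0.6364) = (-0.0143, -0.8535, 0.5208).
Converting back: φ = atan2(z, √(x²+y²)) = 31.39°, λ = atan2(y, x) = -90.96°.

31.39°, -90.96°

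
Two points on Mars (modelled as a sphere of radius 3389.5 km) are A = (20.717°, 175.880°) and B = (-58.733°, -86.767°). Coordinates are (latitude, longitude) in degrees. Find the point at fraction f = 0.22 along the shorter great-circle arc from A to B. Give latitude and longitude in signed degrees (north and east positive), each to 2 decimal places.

-0.08°, -170.87°

Central angle δ = 1.9439 rad. Interpolating on the sphere with fraction f = 0.22:
P = [sin((1−f)δ)·A + sin(fδ)·B] / sin δ = 1.0723·A + 0.4454·B in Cartesian coordinates,
giving P = (-0.9873, -0.1587, -0.0014), i.e. latitude -0.08°, longitude -170.87°.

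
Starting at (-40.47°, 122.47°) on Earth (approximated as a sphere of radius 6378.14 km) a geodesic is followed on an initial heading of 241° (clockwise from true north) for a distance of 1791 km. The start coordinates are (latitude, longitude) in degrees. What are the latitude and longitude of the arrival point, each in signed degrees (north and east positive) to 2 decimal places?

Angular distance δ = d/R = 1791/6378.14 = 0.28080 rad; initial bearing θ = 4.2062 rad.
sin φ₂ = sin φ₁ cos δ + cos φ₁ sin δ cos θ = (-0.6490)(0.9608) + (0.7607)(0.2771)(-0.4848) = -0.7258, so φ₂ = -46.54°.
Δλ = atan2(sin θ sin δ cos φ₁, cos δ − sin φ₁ sin φ₂) = atan2(-0.1844, 0.4897) = -20.632°.
λ₂ = 122.470° − 20.632° = 101.84°.

-46.54°, 101.84°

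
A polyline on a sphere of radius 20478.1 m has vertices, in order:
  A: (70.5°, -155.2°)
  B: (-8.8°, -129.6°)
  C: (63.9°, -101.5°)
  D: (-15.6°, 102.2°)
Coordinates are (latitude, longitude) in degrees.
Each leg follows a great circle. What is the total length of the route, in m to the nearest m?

102200 m

Leg A→B: central angle 1.4169 rad, distance 29015.5 m.
Leg B→C: central angle 1.3221 rad, distance 27074.4 m.
Leg C→D: central angle 2.2517 rad, distance 46110.5 m.
Total: 29015.5 + 27074.4 + 46110.5 ≈ 102200 m.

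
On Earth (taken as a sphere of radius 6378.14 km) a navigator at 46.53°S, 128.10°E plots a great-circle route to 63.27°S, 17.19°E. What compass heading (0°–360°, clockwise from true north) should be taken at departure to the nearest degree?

Δλ = -110.910° = -1.9357 rad.
y = sin Δλ · cos φ₂ = (-0.9341)(0.4498) = -0.4202
x = cos φ₁ sin φ₂ − sin φ₁ cos φ₂ cos Δλ = (0.6880)(-0.8931) − (-0.7257)(0.4498)(-0.3569) = -0.7310
θ = atan2(y, x) = -150.11°; adding 360° gives 210°.

210°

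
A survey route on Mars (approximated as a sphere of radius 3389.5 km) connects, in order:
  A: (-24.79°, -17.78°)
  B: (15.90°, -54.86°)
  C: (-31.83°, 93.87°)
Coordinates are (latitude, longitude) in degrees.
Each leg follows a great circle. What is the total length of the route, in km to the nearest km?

Leg A→B: central angle 0.9500 rad, distance 3220.0 km.
Leg B→C: central angle 2.5734 rad, distance 8722.7 km.
Total: 3220.0 + 8722.7 ≈ 11943 km.

11943 km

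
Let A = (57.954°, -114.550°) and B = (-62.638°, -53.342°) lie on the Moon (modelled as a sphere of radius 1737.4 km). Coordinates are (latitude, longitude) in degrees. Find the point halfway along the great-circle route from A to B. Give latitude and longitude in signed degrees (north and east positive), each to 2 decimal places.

-2.72°, -86.37°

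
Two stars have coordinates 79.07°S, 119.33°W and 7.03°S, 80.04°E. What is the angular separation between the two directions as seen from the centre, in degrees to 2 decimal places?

93.29°

In radians: φ₁ = -1.3800, φ₂ = -0.1227, Δλ = -160.630° = -2.8035 rad.
Haversine: a = sin²(Δφ/2) + cos φ₁ cos φ₂ sin²(Δλ/2) = 0.3458 + (0.1896)(0.9925)(0.9717) = 0.52868.
Central angle c = 2·arcsin(√a) = 1.62819 rad.
So the angular separation is 93.29°.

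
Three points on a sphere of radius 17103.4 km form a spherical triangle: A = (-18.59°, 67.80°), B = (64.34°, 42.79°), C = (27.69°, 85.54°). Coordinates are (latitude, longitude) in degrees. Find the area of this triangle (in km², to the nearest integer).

93831576 km²

Side lengths (central angles): a = 0.7948, b = 0.8616, c = 1.4861 rad; semiperimeter s = 1.5712.
By l'Huilier's theorem, tan(E/4) = √[tan(s/2) tan((s−a)/2) tan((s−b)/2) tan((s−c)/2)], giving spherical excess E = 0.3208 rad.
Area = E·R² = 0.3208 × (17103.4)² ≈ 93831576 km².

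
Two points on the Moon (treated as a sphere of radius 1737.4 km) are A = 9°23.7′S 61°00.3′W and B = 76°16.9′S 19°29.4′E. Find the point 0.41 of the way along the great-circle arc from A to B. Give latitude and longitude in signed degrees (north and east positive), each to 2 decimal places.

Central angle δ = 1.3723 rad. Interpolating on the sphere with fraction f = 0.41:
P = [sin((1−f)δ)·A + sin(fδ)·B] / sin δ = 0.7385·A + 0.5441·B in Cartesian coordinates,
giving P = (0.4748, -0.5943, -0.6491), i.e. latitude -40.48°, longitude -51.37°.

-40.48°, -51.37°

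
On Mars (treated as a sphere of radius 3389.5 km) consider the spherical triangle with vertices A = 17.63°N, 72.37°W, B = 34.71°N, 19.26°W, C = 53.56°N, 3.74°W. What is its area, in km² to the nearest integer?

1847634 km²

Side lengths (central angles): a = 0.3803, b = 1.1041, c = 0.8727 rad; semiperimeter s = 1.1786.
By l'Huilier's theorem, tan(E/4) = √[tan(s/2) tan((s−a)/2) tan((s−b)/2) tan((s−c)/2)], giving spherical excess E = 0.1608 rad.
Area = E·R² = 0.1608 × (3389.5)² ≈ 1847634 km².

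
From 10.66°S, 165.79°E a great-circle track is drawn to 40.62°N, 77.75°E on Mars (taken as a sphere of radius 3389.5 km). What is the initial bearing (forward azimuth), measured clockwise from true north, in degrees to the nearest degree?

310°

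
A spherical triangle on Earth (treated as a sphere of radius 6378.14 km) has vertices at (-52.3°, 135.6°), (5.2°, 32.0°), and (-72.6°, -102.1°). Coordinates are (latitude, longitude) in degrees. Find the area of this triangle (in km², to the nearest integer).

Side lengths (central angles): a = 1.8689, b = 0.8536, c = 1.7874 rad; semiperimeter s = 2.2549.
By l'Huilier's theorem, tan(E/4) = √[tan(s/2) tan((s−a)/2) tan((s−b)/2) tan((s−c)/2)], giving spherical excess E = 1.1199 rad.
Area = E·R² = 1.1199 × (6378.14)² ≈ 45557657 km².

45557657 km²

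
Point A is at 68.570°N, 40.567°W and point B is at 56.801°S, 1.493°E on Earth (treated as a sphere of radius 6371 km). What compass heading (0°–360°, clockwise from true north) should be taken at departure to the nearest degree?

With φ₁ = 1.1968, φ₂ = -0.9914, Δλ = 0.7341 rad, the forward-azimuth formula gives
θ = atan2( sin Δλ cos φ₂ , cos φ₁ sin φ₂ − sin φ₁ cos φ₂ cos Δλ ) = atan2(0.3668, -0.6841) = 151.80°.
So the initial bearing is 152°.

152°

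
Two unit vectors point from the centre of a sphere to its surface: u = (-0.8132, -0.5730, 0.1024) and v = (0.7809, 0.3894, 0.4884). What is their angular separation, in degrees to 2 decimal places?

u·v = -0.8081; |u| = 1.0001, |v| = 1.0000.
cos θ = (u·v)/(|u||v|) = -0.8081, so θ = 143.91°.

143.91°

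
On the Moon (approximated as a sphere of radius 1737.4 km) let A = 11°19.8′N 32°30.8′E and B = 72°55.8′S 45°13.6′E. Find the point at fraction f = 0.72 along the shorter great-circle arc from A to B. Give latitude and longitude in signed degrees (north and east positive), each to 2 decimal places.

Central angle δ = 1.4777 rad. Interpolating on the sphere with fraction f = 0.72:
P = [sin((1−f)δ)·A + sin(fδ)·B] / sin δ = 0.4038·A + 0.8781·B in Cartesian coordinates,
giving P = (0.5154, 0.3958, -0.7601), i.e. latitude -49.47°, longitude 37.52°.

-49.47°, 37.52°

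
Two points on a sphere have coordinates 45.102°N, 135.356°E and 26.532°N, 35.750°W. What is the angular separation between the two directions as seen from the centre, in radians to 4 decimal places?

In radians: φ₁ = 0.7872, φ₂ = 0.4631, Δλ = -171.106° = -2.9864 rad.
Haversine: a = sin²(Δφ/2) + cos φ₁ cos φ₂ sin²(Δλ/2) = 0.0260 + (0.7058)(0.8947)(0.9940) = 0.65375.
Central angle c = 2·arcsin(√a) = 1.88335 rad.
So the angular separation is 1.8834 rad.

1.8834 rad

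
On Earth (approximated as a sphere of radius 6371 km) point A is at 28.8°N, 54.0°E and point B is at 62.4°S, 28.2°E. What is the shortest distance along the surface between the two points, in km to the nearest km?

With latitudes φ₁ = 28.800°, φ₂ = -62.400° and longitude difference Δλ = -25.800°:
cos c = sin φ₁ sin φ₂ + cos φ₁ cos φ₂ cos Δλ = (0.4818)(-0.8862) + (0.8763)(0.4633)(0.9003) = -0.06141,
so c = arccos(-0.06141) = 1.63225 rad.
Distance = R·c = 6371 × 1.6322 ≈ 10399 km.

10399 km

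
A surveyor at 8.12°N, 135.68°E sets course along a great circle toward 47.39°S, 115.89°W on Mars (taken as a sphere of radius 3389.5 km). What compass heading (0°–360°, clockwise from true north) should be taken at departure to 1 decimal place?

137.4°

With φ₁ = 0.1417, φ₂ = -0.8271, Δλ = 1.8925 rad, the forward-azimuth formula gives
θ = atan2( sin Δλ cos φ₂ , cos φ₁ sin φ₂ − sin φ₁ cos φ₂ cos Δλ ) = atan2(0.6423, -0.6984) = 137.40°.
So the initial bearing is 137.4°.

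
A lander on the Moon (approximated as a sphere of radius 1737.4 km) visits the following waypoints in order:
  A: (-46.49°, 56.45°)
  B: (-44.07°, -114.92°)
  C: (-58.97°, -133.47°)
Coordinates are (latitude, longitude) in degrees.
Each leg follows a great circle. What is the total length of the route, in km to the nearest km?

Leg A→B: central angle 1.5554 rad, distance 2702.4 km.
Leg B→C: central angle 0.3266 rad, distance 567.5 km.
Total: 2702.4 + 567.5 ≈ 3270 km.

3270 km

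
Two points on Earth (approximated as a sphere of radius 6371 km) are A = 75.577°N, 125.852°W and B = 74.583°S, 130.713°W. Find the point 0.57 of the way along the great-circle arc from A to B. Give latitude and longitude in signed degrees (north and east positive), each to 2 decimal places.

The central angle between A and B is δ = 2.6213 rad.
With f = 0.57, the slerp weights are sin((1−f)δ)/sin δ = 1.8167 and sin(fδ)/sin δ = 2.0055.
Weighted sum of the unit vectors: (1.8167)·(-0.1459,-0.2019,0.9685) + (2.0055)·(-0.1734,-0.2015,-0.9640) = (-0.6128, -0.7709, -0.1739).
Converting back: φ = atan2(z, √(x²+y²)) = -10.01°, λ = atan2(y, x) = -128.48°.

-10.01°, -128.48°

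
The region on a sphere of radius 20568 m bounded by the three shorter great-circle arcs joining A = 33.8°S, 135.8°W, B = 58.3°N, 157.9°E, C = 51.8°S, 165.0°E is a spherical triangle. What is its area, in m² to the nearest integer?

476755127 m²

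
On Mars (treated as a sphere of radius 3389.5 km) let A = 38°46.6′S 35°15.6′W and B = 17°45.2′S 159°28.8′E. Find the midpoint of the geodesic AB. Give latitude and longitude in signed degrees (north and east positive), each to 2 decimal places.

-73.23°, -155.53°

Central angle δ = 2.1259 rad. Interpolating on the sphere with fraction f = 0.5:
P = [sin((1−f)δ)·A + sin(fδ)·B] / sin δ = 1.0282·A + 1.0282·B in Cartesian coordinates,
giving P = (-0.2626, -0.1195, -0.9575), i.e. latitude -73.23°, longitude -155.53°.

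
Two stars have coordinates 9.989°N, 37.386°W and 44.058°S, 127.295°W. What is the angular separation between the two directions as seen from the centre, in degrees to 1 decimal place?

96.9°

In radians: φ₁ = 0.1743, φ₂ = -0.7690, Δλ = -89.909° = -1.5692 rad.
cos c = sin φ₁ sin φ₂ + cos φ₁ cos φ₂ cos Δλ = (0.1735)(-0.6954) + (0.9848)(0.7186)(0.0016) = -0.11950,
so c = arccos(-0.11950) = 1.69058 rad.
So the angular separation is 96.9°.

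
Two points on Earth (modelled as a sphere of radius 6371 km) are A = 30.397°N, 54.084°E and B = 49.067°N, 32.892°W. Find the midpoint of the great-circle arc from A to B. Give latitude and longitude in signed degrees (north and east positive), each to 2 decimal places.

The central angle between A and B is δ = 1.1461 rad.
With f = 0.5, the slerp weights are sin((1−f)δ)/sin δ = 0.5951 and sin(fδ)/sin δ = 0.5951.
Weighted sum of the unit vectors: (0.5951)·(0.5060,0.6986,0.5060) + (0.5951)·(0.5501,-0.3558,0.7555) = (0.6284, 0.2040, 0.7506).
Converting back: φ = atan2(z, √(x²+y²)) = 48.65°, λ = atan2(y, x) = 17.98°.

48.65°, 17.98°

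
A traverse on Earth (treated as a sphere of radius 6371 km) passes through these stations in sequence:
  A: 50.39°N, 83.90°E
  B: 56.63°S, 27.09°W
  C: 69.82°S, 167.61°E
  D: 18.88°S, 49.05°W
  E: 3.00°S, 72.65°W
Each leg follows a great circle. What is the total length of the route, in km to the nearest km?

Leg A→B: central angle 2.4481 rad, distance 15596.7 km.
Leg B→C: central angle 0.9269 rad, distance 5905.2 km.
Leg C→D: central angle 1.5289 rad, distance 9740.7 km.
Leg D→E: central angle 0.4890 rad, distance 3115.4 km.
Total: 15596.7 + 5905.2 + 9740.7 + 3115.4 ≈ 34358 km.

34358 km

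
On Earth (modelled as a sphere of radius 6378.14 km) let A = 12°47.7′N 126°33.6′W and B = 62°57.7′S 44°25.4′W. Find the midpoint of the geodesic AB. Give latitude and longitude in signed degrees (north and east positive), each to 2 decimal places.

Central angle δ = 1.7078 rad. Interpolating on the sphere with fraction f = 0.5:
P = [sin((1−f)δ)·A + sin(fδ)·B] / sin δ = 0.7610·A + 0.7610·B in Cartesian coordinates,
giving P = (-0.1950, -0.8382, -0.5093), i.e. latitude -30.62°, longitude -103.09°.

-30.62°, -103.09°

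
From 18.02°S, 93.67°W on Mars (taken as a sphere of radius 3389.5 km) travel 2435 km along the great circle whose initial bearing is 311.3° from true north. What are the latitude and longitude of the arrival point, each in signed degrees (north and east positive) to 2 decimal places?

10.38°, -123.85°

Angular distance δ = d/R = 2435/3389.5 = 0.71840 rad; initial bearing θ = 5.4332 rad.
sin φ₂ = sin φ₁ cos δ + cos φ₁ sin δ cos θ = (-0.3093)(0.7529) + (0.9509)(0.6582)(0.6600) = 0.1802, so φ₂ = 10.38°.
Δλ = atan2(sin θ sin δ cos φ₁, cos δ − sin φ₁ sin φ₂) = atan2(-0.4702, 0.8086) = -30.178°.
λ₂ = -93.670° − 30.178° = -123.85°.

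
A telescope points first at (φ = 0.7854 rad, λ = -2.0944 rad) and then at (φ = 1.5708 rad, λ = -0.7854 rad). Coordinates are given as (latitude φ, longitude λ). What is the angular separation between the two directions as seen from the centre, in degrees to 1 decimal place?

45.0°

In radians: φ₁ = 0.7854, φ₂ = 1.5708, Δλ = 75.000° = 1.3090 rad.
cos c = sin φ₁ sin φ₂ + cos φ₁ cos φ₂ cos Δλ = (0.7071)(1.0000) + (0.7071)(-0.0000)(0.2588) = 0.70711,
so c = arccos(0.70711) = 0.78540 rad.
So the angular separation is 45.0°.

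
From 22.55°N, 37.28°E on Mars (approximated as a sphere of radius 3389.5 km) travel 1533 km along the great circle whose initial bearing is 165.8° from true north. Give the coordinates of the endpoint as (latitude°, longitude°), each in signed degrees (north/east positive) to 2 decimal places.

-2.66°, 43.44°

Angular distance δ = d/R = 1533/3389.5 = 0.45228 rad; initial bearing θ = 2.8938 rad.
sin φ₂ = sin φ₁ cos δ + cos φ₁ sin δ cos θ = (0.3835)(0.8995) + (0.9235)(0.4370)(-0.9694) = -0.0463, so φ₂ = -2.66°.
Δλ = atan2(sin θ sin δ cos φ₁, cos δ − sin φ₁ sin φ₂) = atan2(0.0990, 0.9172) = 6.161°.
λ₂ = 37.280° + 6.161° = 43.44°.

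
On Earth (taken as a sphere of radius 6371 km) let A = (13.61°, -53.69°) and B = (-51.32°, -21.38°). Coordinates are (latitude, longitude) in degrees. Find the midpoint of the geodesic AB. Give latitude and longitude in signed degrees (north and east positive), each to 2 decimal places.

The central angle between A and B is δ = 1.2348 rad.
With f = 0.5, the slerp weights are sin((1−f)δ)/sin δ = 0.6132 and sin(fδ)/sin δ = 0.6132.
Weighted sum of the unit vectors: (0.6132)·(0.5755,-0.7832,0.2353) + (0.6132)·(0.5820,-0.2278,-0.7806) = (0.7098, -0.6200, -0.3344).
Converting back: φ = atan2(z, √(x²+y²)) = -19.54°, λ = atan2(y, x) = -41.14°.

-19.54°, -41.14°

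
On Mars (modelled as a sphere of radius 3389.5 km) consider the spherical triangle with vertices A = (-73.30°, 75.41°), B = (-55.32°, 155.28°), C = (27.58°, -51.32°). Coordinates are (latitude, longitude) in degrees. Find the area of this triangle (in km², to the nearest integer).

15449343 km²

Side lengths (central angles): a = 2.5529, b = 2.2090, c = 0.6156 rad; semiperimeter s = 2.6888.
By l'Huilier's theorem, tan(E/4) = √[tan(s/2) tan((s−a)/2) tan((s−b)/2) tan((s−c)/2)], giving spherical excess E = 1.3447 rad.
Area = E·R² = 1.3447 × (3389.5)² ≈ 15449343 km².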